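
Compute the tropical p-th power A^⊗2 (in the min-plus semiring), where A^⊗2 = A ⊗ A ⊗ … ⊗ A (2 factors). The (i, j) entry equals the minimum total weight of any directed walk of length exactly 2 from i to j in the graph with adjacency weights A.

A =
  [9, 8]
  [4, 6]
A^⊗2 =
  [12, 14]
  [10, 12]

Each entry (A^⊗2)_ij equals the minimum over all length-2 walks i = v_0 → v_1 → … → v_2 = j of Σ_t A[v_t][v_{t+1}]. For example, for (i, j) = (0, 1) we minimise over 2 possible intermediate vertex sequences; the minimum is 14, attained along the walk 0 → 1 → 1.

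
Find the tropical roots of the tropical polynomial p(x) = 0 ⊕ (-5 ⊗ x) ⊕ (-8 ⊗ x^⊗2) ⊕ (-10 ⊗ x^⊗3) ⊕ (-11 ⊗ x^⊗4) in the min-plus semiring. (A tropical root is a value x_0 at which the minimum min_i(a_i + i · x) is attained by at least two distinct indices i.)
Roots: {1, 2, 3, 5}

Each tropical root is a break point of the lower envelope of the lines y = a_i + i · x (there are 5 lines, with slopes 0, 1, ..., 4). Only the lines that attain the minimum somewhere contribute to roots; other lines are dominated. Here the surviving (envelope) indices are i = 4, i = 3, i = 2, i = 1, i = 0.
Intersections between consecutive envelope lines give the roots: for adjacent envelope indices i < j the intersection is x = (a_i − a_j) / (j − i). Reading off the sorted break points: {1, 2, 3, 5}.
Verification: at each break x_0, at least two indices attain the minimum of min_i(a_i + i · x_0).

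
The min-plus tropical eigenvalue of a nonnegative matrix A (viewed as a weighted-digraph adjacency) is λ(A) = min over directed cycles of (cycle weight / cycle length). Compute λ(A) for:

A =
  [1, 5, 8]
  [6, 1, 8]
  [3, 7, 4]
λ(A) = 1

Enumerate directed cycles and compute their means (weight / length). Sample:
  cycle 0 → 0: weight = 1, length = 1, mean = 1/1 ≈ 1.000
  cycle 1 → 1: weight = 1, length = 1, mean = 1/1 ≈ 1.000
  cycle 2 → 2: weight = 4, length = 1, mean = 4/1 ≈ 4.000
  cycle 0 → 1 → 0: weight = 11, length = 2, mean = 11/2 ≈ 5.500
  cycle 0 → 2 → 0: weight = 11, length = 2, mean = 11/2 ≈ 5.500
  cycle 1 → 0 → 1: weight = 11, length = 2, mean = 11/2 ≈ 5.500
Minimum mean = 1.000, attained e.g. along the cycle 0 → 0 with weight 1 and length 1. So λ(A) = 1/1 = 1.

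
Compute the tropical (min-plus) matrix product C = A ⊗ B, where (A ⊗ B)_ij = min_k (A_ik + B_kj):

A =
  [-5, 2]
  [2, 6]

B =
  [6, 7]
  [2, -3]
A ⊗ B =
  [1, -1]
  [8, 3]

Apply the min-plus product entry-by-entry:
  C[0][0] = min over k of (A[0][0] + B[0][0] = -5 + 6 = 1, A[0][1] + B[1][0] = 2 + 2 = 4) = 1 (attained at k = 0)
  C[0][1] = min over k of (A[0][0] + B[0][1] = -5 + 7 = 2, A[0][1] + B[1][1] = 2 + -3 = -1) = -1 (attained at k = 1)
  C[1][0] = min over k of (A[1][0] + B[0][0] = 2 + 6 = 8, A[1][1] + B[1][0] = 6 + 2 = 8) = 8 (attained at k = 0)
  C[1][1] = min over k of (A[1][0] + B[0][1] = 2 + 7 = 9, A[1][1] + B[1][1] = 6 + -3 = 3) = 3 (attained at k = 1)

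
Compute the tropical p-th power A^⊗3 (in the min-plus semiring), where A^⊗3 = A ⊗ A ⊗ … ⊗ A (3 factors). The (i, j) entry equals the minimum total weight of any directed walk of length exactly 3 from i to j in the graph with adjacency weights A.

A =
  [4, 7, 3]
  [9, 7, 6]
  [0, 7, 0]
A^⊗3 =
  [3, 10, 3]
  [6, 13, 6]
  [0, 7, 0]

Each entry (A^⊗3)_ij equals the minimum over all length-3 walks i = v_0 → v_1 → … → v_3 = j of Σ_t A[v_t][v_{t+1}]. For example, for (i, j) = (0, 2) we minimise over 9 possible intermediate vertex sequences; the minimum is 3, attained along the walk 0 → 2 → 2 → 2.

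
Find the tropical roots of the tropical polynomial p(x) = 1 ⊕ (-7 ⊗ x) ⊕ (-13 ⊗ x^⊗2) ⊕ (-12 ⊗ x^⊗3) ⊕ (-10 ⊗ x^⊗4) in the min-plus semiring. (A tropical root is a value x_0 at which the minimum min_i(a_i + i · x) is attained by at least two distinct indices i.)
Roots: {-2, -1, 6, 8}

Each tropical root is a break point of the lower envelope of the lines y = a_i + i · x (there are 5 lines, with slopes 0, 1, ..., 4). Only the lines that attain the minimum somewhere contribute to roots; other lines are dominated. Here the surviving (envelope) indices are i = 4, i = 3, i = 2, i = 1, i = 0.
Intersections between consecutive envelope lines give the roots: for adjacent envelope indices i < j the intersection is x = (a_i − a_j) / (j − i). Reading off the sorted break points: {-2, -1, 6, 8}.
Verification: at each break x_0, at least two indices attain the minimum of min_i(a_i + i · x_0).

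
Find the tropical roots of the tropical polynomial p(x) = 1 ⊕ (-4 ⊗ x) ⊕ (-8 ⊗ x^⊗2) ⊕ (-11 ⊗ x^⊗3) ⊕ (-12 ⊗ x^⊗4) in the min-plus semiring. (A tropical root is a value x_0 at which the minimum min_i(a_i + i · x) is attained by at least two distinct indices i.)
Roots: {1, 3, 4, 5}

Each tropical root is a break point of the lower envelope of the lines y = a_i + i · x (there are 5 lines, with slopes 0, 1, ..., 4). Only the lines that attain the minimum somewhere contribute to roots; other lines are dominated. Here the surviving (envelope) indices are i = 4, i = 3, i = 2, i = 1, i = 0.
Intersections between consecutive envelope lines give the roots: for adjacent envelope indices i < j the intersection is x = (a_i − a_j) / (j − i). Reading off the sorted break points: {1, 3, 4, 5}.
Verification: at each break x_0, at least two indices attain the minimum of min_i(a_i + i · x_0).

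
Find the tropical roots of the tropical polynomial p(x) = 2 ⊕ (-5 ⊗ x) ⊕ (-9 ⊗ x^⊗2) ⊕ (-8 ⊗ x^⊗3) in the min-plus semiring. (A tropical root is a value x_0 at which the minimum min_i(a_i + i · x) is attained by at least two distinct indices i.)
Roots: {-1, 4, 7}

Each tropical root is a break point of the lower envelope of the lines y = a_i + i · x (there are 4 lines, with slopes 0, 1, ..., 3). Only the lines that attain the minimum somewhere contribute to roots; other lines are dominated. Here the surviving (envelope) indices are i = 3, i = 2, i = 1, i = 0.
Intersections between consecutive envelope lines give the roots: for adjacent envelope indices i < j the intersection is x = (a_i − a_j) / (j − i). Reading off the sorted break points: {-1, 4, 7}.
Verification: at each break x_0, at least two indices attain the minimum of min_i(a_i + i · x_0).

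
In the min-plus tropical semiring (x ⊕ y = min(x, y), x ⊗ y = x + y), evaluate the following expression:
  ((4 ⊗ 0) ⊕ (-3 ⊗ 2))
((4 ⊗ 0) ⊕ (-3 ⊗ 2)) = -1

Expand innermost to outermost. Recall ⊕ takes the minimum of its arguments and ⊗ takes their sum. Working out the expression ((4 ⊗ 0) ⊕ (-3 ⊗ 2)) gives -1.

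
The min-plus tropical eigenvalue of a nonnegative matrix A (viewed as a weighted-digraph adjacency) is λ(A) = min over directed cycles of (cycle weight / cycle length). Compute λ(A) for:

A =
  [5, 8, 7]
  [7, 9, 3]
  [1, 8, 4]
λ(A) = 4

Enumerate directed cycles and compute their means (weight / length). Sample:
  cycle 0 → 0: weight = 5, length = 1, mean = 5/1 ≈ 5.000
  cycle 1 → 1: weight = 9, length = 1, mean = 9/1 ≈ 9.000
  cycle 2 → 2: weight = 4, length = 1, mean = 4/1 ≈ 4.000
  cycle 0 → 1 → 0: weight = 15, length = 2, mean = 15/2 ≈ 7.500
  cycle 0 → 2 → 0: weight = 8, length = 2, mean = 8/2 ≈ 4.000
  cycle 1 → 0 → 1: weight = 15, length = 2, mean = 15/2 ≈ 7.500
Minimum mean = 4.000, attained e.g. along the cycle 2 → 2 with weight 4 and length 1. So λ(A) = 4/1 = 4.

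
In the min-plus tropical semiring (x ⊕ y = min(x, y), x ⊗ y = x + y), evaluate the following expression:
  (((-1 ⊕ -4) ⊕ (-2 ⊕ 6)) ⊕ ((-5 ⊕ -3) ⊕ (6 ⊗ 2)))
(((-1 ⊕ -4) ⊕ (-2 ⊕ 6)) ⊕ ((-5 ⊕ -3) ⊕ (6 ⊗ 2))) = -5

Expand innermost to outermost. Recall ⊕ takes the minimum of its arguments and ⊗ takes their sum. Working out the expression (((-1 ⊕ -4) ⊕ (-2 ⊕ 6)) ⊕ ((-5 ⊕ -3) ⊕ (6 ⊗ 2))) gives -5.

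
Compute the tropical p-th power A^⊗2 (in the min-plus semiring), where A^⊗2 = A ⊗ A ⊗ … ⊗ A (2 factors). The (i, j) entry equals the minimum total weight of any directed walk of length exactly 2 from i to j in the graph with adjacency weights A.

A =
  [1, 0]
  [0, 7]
A^⊗2 =
  [0, 1]
  [1, 0]

Each entry (A^⊗2)_ij equals the minimum over all length-2 walks i = v_0 → v_1 → … → v_2 = j of Σ_t A[v_t][v_{t+1}]. For example, for (i, j) = (0, 1) we minimise over 2 possible intermediate vertex sequences; the minimum is 1, attained along the walk 0 → 0 → 1.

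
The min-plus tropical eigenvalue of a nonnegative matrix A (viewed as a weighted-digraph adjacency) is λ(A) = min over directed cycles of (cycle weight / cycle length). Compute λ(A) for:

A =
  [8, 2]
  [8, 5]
λ(A) = 5

Enumerate directed cycles and compute their means (weight / length). Sample:
  cycle 0 → 0: weight = 8, length = 1, mean = 8/1 ≈ 8.000
  cycle 1 → 1: weight = 5, length = 1, mean = 5/1 ≈ 5.000
  cycle 0 → 1 → 0: weight = 10, length = 2, mean = 10/2 ≈ 5.000
  cycle 1 → 0 → 1: weight = 10, length = 2, mean = 10/2 ≈ 5.000
Minimum mean = 5.000, attained e.g. along the cycle 1 → 1 with weight 5 and length 1. So λ(A) = 5/1 = 5.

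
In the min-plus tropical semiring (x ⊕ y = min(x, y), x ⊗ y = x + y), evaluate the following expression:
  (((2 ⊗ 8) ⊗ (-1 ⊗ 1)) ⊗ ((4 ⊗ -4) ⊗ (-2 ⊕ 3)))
(((2 ⊗ 8) ⊗ (-1 ⊗ 1)) ⊗ ((4 ⊗ -4) ⊗ (-2 ⊕ 3))) = 8

Expand innermost to outermost. Recall ⊕ takes the minimum of its arguments and ⊗ takes their sum. Working out the expression (((2 ⊗ 8) ⊗ (-1 ⊗ 1)) ⊗ ((4 ⊗ -4) ⊗ (-2 ⊕ 3))) gives 8.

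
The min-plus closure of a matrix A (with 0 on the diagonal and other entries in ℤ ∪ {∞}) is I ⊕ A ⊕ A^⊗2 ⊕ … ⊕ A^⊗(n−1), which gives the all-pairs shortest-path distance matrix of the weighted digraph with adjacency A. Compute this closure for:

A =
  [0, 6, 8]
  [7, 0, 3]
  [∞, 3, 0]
Closure =
  [0, 6, 8]
  [7, 0, 3]
  [10, 3, 0]

This is the Floyd-Warshall all-pairs shortest-path computation. For each intermediate vertex k = 0, 1, …, 2, update dist[i][j] ← min(dist[i][j], dist[i][k] + dist[k][j]). The final matrix gives, for each (i, j), the minimum total weight of any directed path from i to j (possibly empty when i = j).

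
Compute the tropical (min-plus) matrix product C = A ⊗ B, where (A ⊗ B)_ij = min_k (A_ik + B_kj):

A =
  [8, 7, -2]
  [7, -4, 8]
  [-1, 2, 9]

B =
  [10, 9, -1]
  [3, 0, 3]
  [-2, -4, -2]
A ⊗ B =
  [-4, -6, -4]
  [-1, -4, -1]
  [5, 2, -2]

Apply the min-plus product entry-by-entry:
  C[0][0] = min over k of (A[0][0] + B[0][0] = 8 + 10 = 18, A[0][1] + B[1][0] = 7 + 3 = 10, A[0][2] + B[2][0] = -2 + -2 = -4) = -4 (attained at k = 2)
  C[0][1] = min over k of (A[0][0] + B[0][1] = 8 + 9 = 17, A[0][1] + B[1][1] = 7 + 0 = 7, A[0][2] + B[2][1] = -2 + -4 = -6) = -6 (attained at k = 2)
  C[0][2] = min over k of (A[0][0] + B[0][2] = 8 + -1 = 7, A[0][1] + B[1][2] = 7 + 3 = 10, A[0][2] + B[2][2] = -2 + -2 = -4) = -4 (attained at k = 2)
  C[1][0] = min over k of (A[1][0] + B[0][0] = 7 + 10 = 17, A[1][1] + B[1][0] = -4 + 3 = -1, A[1][2] + B[2][0] = 8 + -2 = 6) = -1 (attained at k = 1)
  C[1][1] = min over k of (A[1][0] + B[0][1] = 7 + 9 = 16, A[1][1] + B[1][1] = -4 + 0 = -4, A[1][2] + B[2][1] = 8 + -4 = 4) = -4 (attained at k = 1)
  C[1][2] = min over k of (A[1][0] + B[0][2] = 7 + -1 = 6, A[1][1] + B[1][2] = -4 + 3 = -1, A[1][2] + B[2][2] = 8 + -2 = 6) = -1 (attained at k = 1)
  C[2][0] = min over k of (A[2][0] + B[0][0] = -1 + 10 = 9, A[2][1] + B[1][0] = 2 + 3 = 5, A[2][2] + B[2][0] = 9 + -2 = 7) = 5 (attained at k = 1)
  C[2][1] = min over k of (A[2][0] + B[0][1] = -1 + 9 = 8, A[2][1] + B[1][1] = 2 + 0 = 2, A[2][2] + B[2][1] = 9 + -4 = 5) = 2 (attained at k = 1)
  C[2][2] = min over k of (A[2][0] + B[0][2] = -1 + -1 = -2, A[2][1] + B[1][2] = 2 + 3 = 5, A[2][2] + B[2][2] = 9 + -2 = 7) = -2 (attained at k = 0)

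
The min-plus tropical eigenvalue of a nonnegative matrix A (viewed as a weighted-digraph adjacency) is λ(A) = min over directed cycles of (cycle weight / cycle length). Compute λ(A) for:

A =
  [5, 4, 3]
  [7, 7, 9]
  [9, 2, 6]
λ(A) = 4

Enumerate directed cycles and compute their means (weight / length). Sample:
  cycle 0 → 0: weight = 5, length = 1, mean = 5/1 ≈ 5.000
  cycle 1 → 1: weight = 7, length = 1, mean = 7/1 ≈ 7.000
  cycle 2 → 2: weight = 6, length = 1, mean = 6/1 ≈ 6.000
  cycle 0 → 1 → 0: weight = 11, length = 2, mean = 11/2 ≈ 5.500
  cycle 0 → 2 → 0: weight = 12, length = 2, mean = 12/2 ≈ 6.000
  cycle 1 → 0 → 1: weight = 11, length = 2, mean = 11/2 ≈ 5.500
Minimum mean = 4.000, attained e.g. along the cycle 0 → 2 → 1 → 0 with weight 12 and length 3. So λ(A) = 12/3 = 4.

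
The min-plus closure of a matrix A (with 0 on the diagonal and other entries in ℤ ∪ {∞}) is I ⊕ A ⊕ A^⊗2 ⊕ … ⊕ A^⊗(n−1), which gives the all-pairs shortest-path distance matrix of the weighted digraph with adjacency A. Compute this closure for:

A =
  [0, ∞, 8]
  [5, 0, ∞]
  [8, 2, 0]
Closure =
  [0, 10, 8]
  [5, 0, 13]
  [7, 2, 0]

This is the Floyd-Warshall all-pairs shortest-path computation. For each intermediate vertex k = 0, 1, …, 2, update dist[i][j] ← min(dist[i][j], dist[i][k] + dist[k][j]). The final matrix gives, for each (i, j), the minimum total weight of any directed path from i to j (possibly empty when i = j).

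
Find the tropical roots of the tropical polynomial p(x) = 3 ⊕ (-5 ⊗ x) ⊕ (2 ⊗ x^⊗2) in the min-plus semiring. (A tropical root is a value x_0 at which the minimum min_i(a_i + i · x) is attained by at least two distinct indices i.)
Roots: {-7, 8}

Each tropical root is a break point of the lower envelope of the lines y = a_i + i · x (there are 3 lines, with slopes 0, 1, ..., 2). Only the lines that attain the minimum somewhere contribute to roots; other lines are dominated. Here the surviving (envelope) indices are i = 2, i = 1, i = 0.
Intersections between consecutive envelope lines give the roots: for adjacent envelope indices i < j the intersection is x = (a_i − a_j) / (j − i). Reading off the sorted break points: {-7, 8}.
Verification: at each break x_0, at least two indices attain the minimum of min_i(a_i + i · x_0).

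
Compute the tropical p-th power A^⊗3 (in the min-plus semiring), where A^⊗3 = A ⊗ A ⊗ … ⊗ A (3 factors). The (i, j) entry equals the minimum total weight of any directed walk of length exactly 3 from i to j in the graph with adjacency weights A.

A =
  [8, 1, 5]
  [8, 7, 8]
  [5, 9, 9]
A^⊗3 =
  [14, 10, 14]
  [17, 14, 17]
  [14, 13, 14]

Each entry (A^⊗3)_ij equals the minimum over all length-3 walks i = v_0 → v_1 → … → v_3 = j of Σ_t A[v_t][v_{t+1}]. For example, for (i, j) = (0, 2) we minimise over 9 possible intermediate vertex sequences; the minimum is 14, attained along the walk 0 → 1 → 0 → 2.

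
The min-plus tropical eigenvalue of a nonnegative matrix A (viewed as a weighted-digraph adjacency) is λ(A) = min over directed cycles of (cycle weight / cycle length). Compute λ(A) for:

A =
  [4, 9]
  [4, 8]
λ(A) = 4

Enumerate directed cycles and compute their means (weight / length). Sample:
  cycle 0 → 0: weight = 4, length = 1, mean = 4/1 ≈ 4.000
  cycle 1 → 1: weight = 8, length = 1, mean = 8/1 ≈ 8.000
  cycle 0 → 1 → 0: weight = 13, length = 2, mean = 13/2 ≈ 6.500
  cycle 1 → 0 → 1: weight = 13, length = 2, mean = 13/2 ≈ 6.500
Minimum mean = 4.000, attained e.g. along the cycle 0 → 0 with weight 4 and length 1. So λ(A) = 4/1 = 4.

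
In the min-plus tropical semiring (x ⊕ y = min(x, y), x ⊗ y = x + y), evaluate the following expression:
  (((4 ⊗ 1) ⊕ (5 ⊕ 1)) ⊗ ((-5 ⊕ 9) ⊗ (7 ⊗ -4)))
(((4 ⊗ 1) ⊕ (5 ⊕ 1)) ⊗ ((-5 ⊕ 9) ⊗ (7 ⊗ -4))) = -1

Expand innermost to outermost. Recall ⊕ takes the minimum of its arguments and ⊗ takes their sum. Working out the expression (((4 ⊗ 1) ⊕ (5 ⊕ 1)) ⊗ ((-5 ⊕ 9) ⊗ (7 ⊗ -4))) gives -1.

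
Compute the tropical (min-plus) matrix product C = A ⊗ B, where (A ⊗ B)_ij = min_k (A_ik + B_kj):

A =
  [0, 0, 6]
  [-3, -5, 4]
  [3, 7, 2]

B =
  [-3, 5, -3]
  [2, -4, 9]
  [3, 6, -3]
A ⊗ B =
  [-3, -4, -3]
  [-6, -9, -6]
  [0, 3, -1]

Apply the min-plus product entry-by-entry:
  C[0][0] = min over k of (A[0][0] + B[0][0] = 0 + -3 = -3, A[0][1] + B[1][0] = 0 + 2 = 2, A[0][2] + B[2][0] = 6 + 3 = 9) = -3 (attained at k = 0)
  C[0][1] = min over k of (A[0][0] + B[0][1] = 0 + 5 = 5, A[0][1] + B[1][1] = 0 + -4 = -4, A[0][2] + B[2][1] = 6 + 6 = 12) = -4 (attained at k = 1)
  C[0][2] = min over k of (A[0][0] + B[0][2] = 0 + -3 = -3, A[0][1] + B[1][2] = 0 + 9 = 9, A[0][2] + B[2][2] = 6 + -3 = 3) = -3 (attained at k = 0)
  C[1][0] = min over k of (A[1][0] + B[0][0] = -3 + -3 = -6, A[1][1] + B[1][0] = -5 + 2 = -3, A[1][2] + B[2][0] = 4 + 3 = 7) = -6 (attained at k = 0)
  C[1][1] = min over k of (A[1][0] + B[0][1] = -3 + 5 = 2, A[1][1] + B[1][1] = -5 + -4 = -9, A[1][2] + B[2][1] = 4 + 6 = 10) = -9 (attained at k = 1)
  C[1][2] = min over k of (A[1][0] + B[0][2] = -3 + -3 = -6, A[1][1] + B[1][2] = -5 + 9 = 4, A[1][2] + B[2][2] = 4 + -3 = 1) = -6 (attained at k = 0)
  C[2][0] = min over k of (A[2][0] + B[0][0] = 3 + -3 = 0, A[2][1] + B[1][0] = 7 + 2 = 9, A[2][2] + B[2][0] = 2 + 3 = 5) = 0 (attained at k = 0)
  C[2][1] = min over k of (A[2][0] + B[0][1] = 3 + 5 = 8, A[2][1] + B[1][1] = 7 + -4 = 3, A[2][2] + B[2][1] = 2 + 6 = 8) = 3 (attained at k = 1)
  C[2][2] = min over k of (A[2][0] + B[0][2] = 3 + -3 = 0, A[2][1] + B[1][2] = 7 + 9 = 16, A[2][2] + B[2][2] = 2 + -3 = -1) = -1 (attained at k = 2)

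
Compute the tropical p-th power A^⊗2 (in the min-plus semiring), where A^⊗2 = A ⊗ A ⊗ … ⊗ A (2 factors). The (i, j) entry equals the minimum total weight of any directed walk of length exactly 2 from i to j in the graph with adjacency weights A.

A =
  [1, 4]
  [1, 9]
A^⊗2 =
  [2, 5]
  [2, 5]

Each entry (A^⊗2)_ij equals the minimum over all length-2 walks i = v_0 → v_1 → … → v_2 = j of Σ_t A[v_t][v_{t+1}]. For example, for (i, j) = (0, 1) we minimise over 2 possible intermediate vertex sequences; the minimum is 5, attained along the walk 0 → 0 → 1.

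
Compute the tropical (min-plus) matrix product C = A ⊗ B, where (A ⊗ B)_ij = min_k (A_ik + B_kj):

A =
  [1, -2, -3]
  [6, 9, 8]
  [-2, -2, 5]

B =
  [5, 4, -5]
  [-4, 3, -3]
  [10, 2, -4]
A ⊗ B =
  [-6, -1, -7]
  [5, 10, 1]
  [-6, 1, -7]

Apply the min-plus product entry-by-entry:
  C[0][0] = min over k of (A[0][0] + B[0][0] = 1 + 5 = 6, A[0][1] + B[1][0] = -2 + -4 = -6, A[0][2] + B[2][0] = -3 + 10 = 7) = -6 (attained at k = 1)
  C[0][1] = min over k of (A[0][0] + B[0][1] = 1 + 4 = 5, A[0][1] + B[1][1] = -2 + 3 = 1, A[0][2] + B[2][1] = -3 + 2 = -1) = -1 (attained at k = 2)
  C[0][2] = min over k of (A[0][0] + B[0][2] = 1 + -5 = -4, A[0][1] + B[1][2] = -2 + -3 = -5, A[0][2] + B[2][2] = -3 + -4 = -7) = -7 (attained at k = 2)
  C[1][0] = min over k of (A[1][0] + B[0][0] = 6 + 5 = 11, A[1][1] + B[1][0] = 9 + -4 = 5, A[1][2] + B[2][0] = 8 + 10 = 18) = 5 (attained at k = 1)
  C[1][1] = min over k of (A[1][0] + B[0][1] = 6 + 4 = 10, A[1][1] + B[1][1] = 9 + 3 = 12, A[1][2] + B[2][1] = 8 + 2 = 10) = 10 (attained at k = 0)
  C[1][2] = min over k of (A[1][0] + B[0][2] = 6 + -5 = 1, A[1][1] + B[1][2] = 9 + -3 = 6, A[1][2] + B[2][2] = 8 + -4 = 4) = 1 (attained at k = 0)
  C[2][0] = min over k of (A[2][0] + B[0][0] = -2 + 5 = 3, A[2][1] + B[1][0] = -2 + -4 = -6, A[2][2] + B[2][0] = 5 + 10 = 15) = -6 (attained at k = 1)
  C[2][1] = min over k of (A[2][0] + B[0][1] = -2 + 4 = 2, A[2][1] + B[1][1] = -2 + 3 = 1, A[2][2] + B[2][1] = 5 + 2 = 7) = 1 (attained at k = 1)
  C[2][2] = min over k of (A[2][0] + B[0][2] = -2 + -5 = -7, A[2][1] + B[1][2] = -2 + -3 = -5, A[2][2] + B[2][2] = 5 + -4 = 1) = -7 (attained at k = 0)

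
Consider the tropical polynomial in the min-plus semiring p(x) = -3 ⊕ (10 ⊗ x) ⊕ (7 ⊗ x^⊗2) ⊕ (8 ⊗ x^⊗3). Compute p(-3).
p(-3) = -3

A tropical monomial a ⊗ x^⊗i evaluates to a + i · x. Evaluating each term at x = -3:
  Term 0 contributes -3 + 0 · -3 = -3
  Term 1 contributes 10 + 1 · -3 = 7
  Term 2 contributes 7 + 2 · -3 = 1
  Term 3 contributes 8 + 3 · -3 = -1
p(-3) = ⊕ of these = min[-3, 7, 1, -1] = -3.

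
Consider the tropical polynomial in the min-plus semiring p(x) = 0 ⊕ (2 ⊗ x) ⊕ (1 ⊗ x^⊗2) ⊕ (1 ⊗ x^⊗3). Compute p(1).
p(1) = 0

A tropical monomial a ⊗ x^⊗i evaluates to a + i · x. Evaluating each term at x = 1:
  Term 0 contributes 0 + 0 · 1 = 0
  Term 1 contributes 2 + 1 · 1 = 3
  Term 2 contributes 1 + 2 · 1 = 3
  Term 3 contributes 1 + 3 · 1 = 4
p(1) = ⊕ of these = min[0, 3, 3, 4] = 0.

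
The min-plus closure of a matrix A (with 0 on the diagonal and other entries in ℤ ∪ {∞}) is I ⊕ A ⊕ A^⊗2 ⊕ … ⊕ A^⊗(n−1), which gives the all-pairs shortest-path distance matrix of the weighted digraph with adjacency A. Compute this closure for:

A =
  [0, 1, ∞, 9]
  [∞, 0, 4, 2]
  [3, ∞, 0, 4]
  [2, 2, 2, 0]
Closure =
  [0, 1, 5, 3]
  [4, 0, 4, 2]
  [3, 4, 0, 4]
  [2, 2, 2, 0]

This is the Floyd-Warshall all-pairs shortest-path computation. For each intermediate vertex k = 0, 1, …, 3, update dist[i][j] ← min(dist[i][j], dist[i][k] + dist[k][j]). The final matrix gives, for each (i, j), the minimum total weight of any directed path from i to j (possibly empty when i = j).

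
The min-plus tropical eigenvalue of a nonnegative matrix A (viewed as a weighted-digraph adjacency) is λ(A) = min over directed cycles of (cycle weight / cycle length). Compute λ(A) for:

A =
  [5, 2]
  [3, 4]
λ(A) = 5/2

Enumerate directed cycles and compute their means (weight / length). Sample:
  cycle 0 → 0: weight = 5, length = 1, mean = 5/1 ≈ 5.000
  cycle 1 → 1: weight = 4, length = 1, mean = 4/1 ≈ 4.000
  cycle 0 → 1 → 0: weight = 5, length = 2, mean = 5/2 ≈ 2.500
  cycle 1 → 0 → 1: weight = 5, length = 2, mean = 5/2 ≈ 2.500
Minimum mean = 2.500, attained e.g. along the cycle 0 → 1 → 0 with weight 5 and length 2. So λ(A) = 5/2 = 5/2.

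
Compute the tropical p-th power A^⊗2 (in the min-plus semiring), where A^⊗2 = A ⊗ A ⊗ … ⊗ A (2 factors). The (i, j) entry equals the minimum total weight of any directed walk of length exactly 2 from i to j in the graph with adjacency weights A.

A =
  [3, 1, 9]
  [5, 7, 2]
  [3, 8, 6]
A^⊗2 =
  [6, 4, 3]
  [5, 6, 8]
  [6, 4, 10]

Each entry (A^⊗2)_ij equals the minimum over all length-2 walks i = v_0 → v_1 → … → v_2 = j of Σ_t A[v_t][v_{t+1}]. For example, for (i, j) = (0, 2) we minimise over 3 possible intermediate vertex sequences; the minimum is 3, attained along the walk 0 → 1 → 2.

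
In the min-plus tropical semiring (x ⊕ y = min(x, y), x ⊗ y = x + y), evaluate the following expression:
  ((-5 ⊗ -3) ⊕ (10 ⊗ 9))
((-5 ⊗ -3) ⊕ (10 ⊗ 9)) = -8

Expand innermost to outermost. Recall ⊕ takes the minimum of its arguments and ⊗ takes their sum. Working out the expression ((-5 ⊗ -3) ⊕ (10 ⊗ 9)) gives -8.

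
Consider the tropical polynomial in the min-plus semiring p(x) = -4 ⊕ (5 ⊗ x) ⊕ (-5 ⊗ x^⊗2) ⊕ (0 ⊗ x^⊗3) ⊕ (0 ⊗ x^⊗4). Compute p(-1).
p(-1) = -7

A tropical monomial a ⊗ x^⊗i evaluates to a + i · x. Evaluating each term at x = -1:
  Term 0 contributes -4 + 0 · -1 = -4
  Term 1 contributes 5 + 1 · -1 = 4
  Term 2 contributes -5 + 2 · -1 = -7
  Term 3 contributes 0 + 3 · -1 = -3
  Term 4 contributes 0 + 4 · -1 = -4
p(-1) = ⊕ of these = min[-4, 4, -7, -3, -4] = -7.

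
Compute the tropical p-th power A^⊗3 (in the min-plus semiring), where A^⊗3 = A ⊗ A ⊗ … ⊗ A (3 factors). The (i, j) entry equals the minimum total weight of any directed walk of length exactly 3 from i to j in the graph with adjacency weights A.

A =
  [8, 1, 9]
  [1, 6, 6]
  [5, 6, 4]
A^⊗3 =
  [8, 3, 11]
  [3, 8, 8]
  [7, 8, 12]

Each entry (A^⊗3)_ij equals the minimum over all length-3 walks i = v_0 → v_1 → … → v_3 = j of Σ_t A[v_t][v_{t+1}]. For example, for (i, j) = (0, 2) we minimise over 9 possible intermediate vertex sequences; the minimum is 11, attained along the walk 0 → 1 → 0 → 2.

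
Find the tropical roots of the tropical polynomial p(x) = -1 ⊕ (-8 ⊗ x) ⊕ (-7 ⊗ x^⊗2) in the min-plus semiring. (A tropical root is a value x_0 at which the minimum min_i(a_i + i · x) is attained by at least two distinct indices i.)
Roots: {-1, 7}

Each tropical root is a break point of the lower envelope of the lines y = a_i + i · x (there are 3 lines, with slopes 0, 1, ..., 2). Only the lines that attain the minimum somewhere contribute to roots; other lines are dominated. Here the surviving (envelope) indices are i = 2, i = 1, i = 0.
Intersections between consecutive envelope lines give the roots: for adjacent envelope indices i < j the intersection is x = (a_i − a_j) / (j − i). Reading off the sorted break points: {-1, 7}.
Verification: at each break x_0, at least two indices attain the minimum of min_i(a_i + i · x_0).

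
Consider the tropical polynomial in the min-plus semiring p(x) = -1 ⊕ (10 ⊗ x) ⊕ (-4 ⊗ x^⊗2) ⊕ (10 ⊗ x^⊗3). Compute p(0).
p(0) = -4

A tropical monomial a ⊗ x^⊗i evaluates to a + i · x. Evaluating each term at x = 0:
  Term 0 contributes -1 + 0 · 0 = -1
  Term 1 contributes 10 + 1 · 0 = 10
  Term 2 contributes -4 + 2 · 0 = -4
  Term 3 contributes 10 + 3 · 0 = 10
p(0) = ⊕ of these = min[-1, 10, -4, 10] = -4.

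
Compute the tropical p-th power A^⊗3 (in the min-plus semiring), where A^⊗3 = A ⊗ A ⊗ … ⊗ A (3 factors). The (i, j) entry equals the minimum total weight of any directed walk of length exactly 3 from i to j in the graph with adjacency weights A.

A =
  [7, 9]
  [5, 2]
A^⊗3 =
  [16, 13]
  [9, 6]

Each entry (A^⊗3)_ij equals the minimum over all length-3 walks i = v_0 → v_1 → … → v_3 = j of Σ_t A[v_t][v_{t+1}]. For example, for (i, j) = (0, 1) we minimise over 4 possible intermediate vertex sequences; the minimum is 13, attained along the walk 0 → 1 → 1 → 1.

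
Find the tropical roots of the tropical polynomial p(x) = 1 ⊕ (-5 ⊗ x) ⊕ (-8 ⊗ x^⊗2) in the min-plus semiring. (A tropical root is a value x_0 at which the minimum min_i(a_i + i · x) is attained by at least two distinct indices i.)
Roots: {3, 6}

Each tropical root is a break point of the lower envelope of the lines y = a_i + i · x (there are 3 lines, with slopes 0, 1, ..., 2). Only the lines that attain the minimum somewhere contribute to roots; other lines are dominated. Here the surviving (envelope) indices are i = 2, i = 1, i = 0.
Intersections between consecutive envelope lines give the roots: for adjacent envelope indices i < j the intersection is x = (a_i − a_j) / (j − i). Reading off the sorted break points: {3, 6}.
Verification: at each break x_0, at least two indices attain the minimum of min_i(a_i + i · x_0).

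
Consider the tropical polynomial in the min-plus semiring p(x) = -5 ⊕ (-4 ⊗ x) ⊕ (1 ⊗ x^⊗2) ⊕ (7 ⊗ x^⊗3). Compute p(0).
p(0) = -5

A tropical monomial a ⊗ x^⊗i evaluates to a + i · x. Evaluating each term at x = 0:
  Term 0 contributes -5 + 0 · 0 = -5
  Term 1 contributes -4 + 1 · 0 = -4
  Term 2 contributes 1 + 2 · 0 = 1
  Term 3 contributes 7 + 3 · 0 = 7
p(0) = ⊕ of these = min[-5, -4, 1, 7] = -5.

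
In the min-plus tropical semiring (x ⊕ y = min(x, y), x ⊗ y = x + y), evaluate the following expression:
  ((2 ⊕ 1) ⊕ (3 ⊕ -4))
((2 ⊕ 1) ⊕ (3 ⊕ -4)) = -4

Expand innermost to outermost. Recall ⊕ takes the minimum of its arguments and ⊗ takes their sum. Working out the expression ((2 ⊕ 1) ⊕ (3 ⊕ -4)) gives -4.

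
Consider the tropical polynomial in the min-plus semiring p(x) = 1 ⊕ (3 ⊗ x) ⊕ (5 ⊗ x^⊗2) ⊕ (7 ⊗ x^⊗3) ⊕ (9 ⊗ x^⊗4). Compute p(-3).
p(-3) = -3

A tropical monomial a ⊗ x^⊗i evaluates to a + i · x. Evaluating each term at x = -3:
  Term 0 contributes 1 + 0 · -3 = 1
  Term 1 contributes 3 + 1 · -3 = 0
  Term 2 contributes 5 + 2 · -3 = -1
  Term 3 contributes 7 + 3 · -3 = -2
  Term 4 contributes 9 + 4 · -3 = -3
p(-3) = ⊕ of these = min[1, 0, -1, -2, -3] = -3.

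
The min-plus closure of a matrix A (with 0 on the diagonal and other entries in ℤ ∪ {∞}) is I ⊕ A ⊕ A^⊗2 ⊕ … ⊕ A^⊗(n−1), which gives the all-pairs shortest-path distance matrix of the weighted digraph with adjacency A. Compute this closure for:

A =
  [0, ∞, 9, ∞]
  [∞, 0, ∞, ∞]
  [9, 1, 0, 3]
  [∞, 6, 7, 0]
Closure =
  [0, 10, 9, 12]
  [∞, 0, ∞, ∞]
  [9, 1, 0, 3]
  [16, 6, 7, 0]

This is the Floyd-Warshall all-pairs shortest-path computation. For each intermediate vertex k = 0, 1, …, 3, update dist[i][j] ← min(dist[i][j], dist[i][k] + dist[k][j]). The final matrix gives, for each (i, j), the minimum total weight of any directed path from i to j (possibly empty when i = j).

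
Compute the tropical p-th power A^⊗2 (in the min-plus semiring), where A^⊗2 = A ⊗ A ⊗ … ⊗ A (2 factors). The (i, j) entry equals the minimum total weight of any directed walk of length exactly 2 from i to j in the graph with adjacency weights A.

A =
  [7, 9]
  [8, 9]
A^⊗2 =
  [14, 16]
  [15, 17]

Each entry (A^⊗2)_ij equals the minimum over all length-2 walks i = v_0 → v_1 → … → v_2 = j of Σ_t A[v_t][v_{t+1}]. For example, for (i, j) = (0, 1) we minimise over 2 possible intermediate vertex sequences; the minimum is 16, attained along the walk 0 → 0 → 1.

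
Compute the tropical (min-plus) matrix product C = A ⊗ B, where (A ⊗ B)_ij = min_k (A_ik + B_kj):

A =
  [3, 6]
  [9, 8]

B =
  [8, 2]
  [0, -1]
A ⊗ B =
  [6, 5]
  [8, 7]

Apply the min-plus product entry-by-entry:
  C[0][0] = min over k of (A[0][0] + B[0][0] = 3 + 8 = 11, A[0][1] + B[1][0] = 6 + 0 = 6) = 6 (attained at k = 1)
  C[0][1] = min over k of (A[0][0] + B[0][1] = 3 + 2 = 5, A[0][1] + B[1][1] = 6 + -1 = 5) = 5 (attained at k = 0)
  C[1][0] = min over k of (A[1][0] + B[0][0] = 9 + 8 = 17, A[1][1] + B[1][0] = 8 + 0 = 8) = 8 (attained at k = 1)
  C[1][1] = min over k of (A[1][0] + B[0][1] = 9 + 2 = 11, A[1][1] + B[1][1] = 8 + -1 = 7) = 7 (attained at k = 1)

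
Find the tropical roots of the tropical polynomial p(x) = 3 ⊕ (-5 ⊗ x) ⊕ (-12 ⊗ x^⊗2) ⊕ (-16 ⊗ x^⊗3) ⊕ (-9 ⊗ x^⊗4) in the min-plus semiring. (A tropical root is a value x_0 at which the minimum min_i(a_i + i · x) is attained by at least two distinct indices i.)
Roots: {-7, 4, 7, 8}

Each tropical root is a break point of the lower envelope of the lines y = a_i + i · x (there are 5 lines, with slopes 0, 1, ..., 4). Only the lines that attain the minimum somewhere contribute to roots; other lines are dominated. Here the surviving (envelope) indices are i = 4, i = 3, i = 2, i = 1, i = 0.
Intersections between consecutive envelope lines give the roots: for adjacent envelope indices i < j the intersection is x = (a_i − a_j) / (j − i). Reading off the sorted break points: {-7, 4, 7, 8}.
Verification: at each break x_0, at least two indices attain the minimum of min_i(a_i + i · x_0).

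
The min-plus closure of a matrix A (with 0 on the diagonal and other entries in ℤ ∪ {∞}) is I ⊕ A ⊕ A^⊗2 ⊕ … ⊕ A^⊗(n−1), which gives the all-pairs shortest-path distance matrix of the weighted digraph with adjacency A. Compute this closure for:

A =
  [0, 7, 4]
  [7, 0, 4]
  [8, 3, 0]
Closure =
  [0, 7, 4]
  [7, 0, 4]
  [8, 3, 0]

This is the Floyd-Warshall all-pairs shortest-path computation. For each intermediate vertex k = 0, 1, …, 2, update dist[i][j] ← min(dist[i][j], dist[i][k] + dist[k][j]). The final matrix gives, for each (i, j), the minimum total weight of any directed path from i to j (possibly empty when i = j).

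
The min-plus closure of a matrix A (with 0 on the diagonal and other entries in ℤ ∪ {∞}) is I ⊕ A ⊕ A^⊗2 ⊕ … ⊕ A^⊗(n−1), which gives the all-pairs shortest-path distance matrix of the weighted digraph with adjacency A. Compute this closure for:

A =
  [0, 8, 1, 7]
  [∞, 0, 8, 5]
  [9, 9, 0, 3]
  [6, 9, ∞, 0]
Closure =
  [0, 8, 1, 4]
  [11, 0, 8, 5]
  [9, 9, 0, 3]
  [6, 9, 7, 0]

This is the Floyd-Warshall all-pairs shortest-path computation. For each intermediate vertex k = 0, 1, …, 3, update dist[i][j] ← min(dist[i][j], dist[i][k] + dist[k][j]). The final matrix gives, for each (i, j), the minimum total weight of any directed path from i to j (possibly empty when i = j).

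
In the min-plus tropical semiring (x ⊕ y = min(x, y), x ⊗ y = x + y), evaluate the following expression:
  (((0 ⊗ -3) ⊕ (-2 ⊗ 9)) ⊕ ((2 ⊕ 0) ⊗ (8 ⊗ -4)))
(((0 ⊗ -3) ⊕ (-2 ⊗ 9)) ⊕ ((2 ⊕ 0) ⊗ (8 ⊗ -4))) = -3

Expand innermost to outermost. Recall ⊕ takes the minimum of its arguments and ⊗ takes their sum. Working out the expression (((0 ⊗ -3) ⊕ (-2 ⊗ 9)) ⊕ ((2 ⊕ 0) ⊗ (8 ⊗ -4))) gives -3.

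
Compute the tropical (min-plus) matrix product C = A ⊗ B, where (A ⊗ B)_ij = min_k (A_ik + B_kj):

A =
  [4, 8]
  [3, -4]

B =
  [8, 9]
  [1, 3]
A ⊗ B =
  [9, 11]
  [-3, -1]

Apply the min-plus product entry-by-entry:
  C[0][0] = min over k of (A[0][0] + B[0][0] = 4 + 8 = 12, A[0][1] + B[1][0] = 8 + 1 = 9) = 9 (attained at k = 1)
  C[0][1] = min over k of (A[0][0] + B[0][1] = 4 + 9 = 13, A[0][1] + B[1][1] = 8 + 3 = 11) = 11 (attained at k = 1)
  C[1][0] = min over k of (A[1][0] + B[0][0] = 3 + 8 = 11, A[1][1] + B[1][0] = -4 + 1 = -3) = -3 (attained at k = 1)
  C[1][1] = min over k of (A[1][0] + B[0][1] = 3 + 9 = 12, A[1][1] + B[1][1] = -4 + 3 = -1) = -1 (attained at k = 1)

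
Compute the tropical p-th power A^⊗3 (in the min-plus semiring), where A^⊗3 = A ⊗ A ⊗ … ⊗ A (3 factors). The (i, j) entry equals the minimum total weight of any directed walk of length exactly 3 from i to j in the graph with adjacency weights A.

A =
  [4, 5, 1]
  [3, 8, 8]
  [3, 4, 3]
A^⊗3 =
  [7, 8, 5]
  [7, 8, 7]
  [7, 8, 7]

Each entry (A^⊗3)_ij equals the minimum over all length-3 walks i = v_0 → v_1 → … → v_3 = j of Σ_t A[v_t][v_{t+1}]. For example, for (i, j) = (0, 2) we minimise over 9 possible intermediate vertex sequences; the minimum is 5, attained along the walk 0 → 2 → 0 → 2.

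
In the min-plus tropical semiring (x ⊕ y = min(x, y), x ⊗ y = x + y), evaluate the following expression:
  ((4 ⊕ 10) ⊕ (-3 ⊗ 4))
((4 ⊕ 10) ⊕ (-3 ⊗ 4)) = 1

Expand innermost to outermost. Recall ⊕ takes the minimum of its arguments and ⊗ takes their sum. Working out the expression ((4 ⊕ 10) ⊕ (-3 ⊗ 4)) gives 1.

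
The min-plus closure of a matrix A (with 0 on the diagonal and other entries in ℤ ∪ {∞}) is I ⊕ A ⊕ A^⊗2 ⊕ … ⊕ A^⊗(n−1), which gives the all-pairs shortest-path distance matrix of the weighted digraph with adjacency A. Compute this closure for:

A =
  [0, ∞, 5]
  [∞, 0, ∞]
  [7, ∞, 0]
Closure =
  [0, ∞, 5]
  [∞, 0, ∞]
  [7, ∞, 0]

This is the Floyd-Warshall all-pairs shortest-path computation. For each intermediate vertex k = 0, 1, …, 2, update dist[i][j] ← min(dist[i][j], dist[i][k] + dist[k][j]). The final matrix gives, for each (i, j), the minimum total weight of any directed path from i to j (possibly empty when i = j).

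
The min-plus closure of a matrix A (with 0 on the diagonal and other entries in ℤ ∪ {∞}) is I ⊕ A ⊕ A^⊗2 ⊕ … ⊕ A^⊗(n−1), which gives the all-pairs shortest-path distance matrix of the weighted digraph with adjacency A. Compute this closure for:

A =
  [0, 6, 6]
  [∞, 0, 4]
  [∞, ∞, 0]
Closure =
  [0, 6, 6]
  [∞, 0, 4]
  [∞, ∞, 0]

This is the Floyd-Warshall all-pairs shortest-path computation. For each intermediate vertex k = 0, 1, …, 2, update dist[i][j] ← min(dist[i][j], dist[i][k] + dist[k][j]). The final matrix gives, for each (i, j), the minimum total weight of any directed path from i to j (possibly empty when i = j).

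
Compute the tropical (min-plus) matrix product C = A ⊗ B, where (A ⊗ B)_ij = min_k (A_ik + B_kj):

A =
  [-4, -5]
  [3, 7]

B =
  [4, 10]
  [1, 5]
A ⊗ B =
  [-4, 0]
  [7, 12]

Apply the min-plus product entry-by-entry:
  C[0][0] = min over k of (A[0][0] + B[0][0] = -4 + 4 = 0, A[0][1] + B[1][0] = -5 + 1 = -4) = -4 (attained at k = 1)
  C[0][1] = min over k of (A[0][0] + B[0][1] = -4 + 10 = 6, A[0][1] + B[1][1] = -5 + 5 = 0) = 0 (attained at k = 1)
  C[1][0] = min over k of (A[1][0] + B[0][0] = 3 + 4 = 7, A[1][1] + B[1][0] = 7 + 1 = 8) = 7 (attained at k = 0)
  C[1][1] = min over k of (A[1][0] + B[0][1] = 3 + 10 = 13, A[1][1] + B[1][1] = 7 + 5 = 12) = 12 (attained at k = 1)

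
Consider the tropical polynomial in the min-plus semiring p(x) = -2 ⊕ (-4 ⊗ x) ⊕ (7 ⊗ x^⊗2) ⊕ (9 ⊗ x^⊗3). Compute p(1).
p(1) = -3

A tropical monomial a ⊗ x^⊗i evaluates to a + i · x. Evaluating each term at x = 1:
  Term 0 contributes -2 + 0 · 1 = -2
  Term 1 contributes -4 + 1 · 1 = -3
  Term 2 contributes 7 + 2 · 1 = 9
  Term 3 contributes 9 + 3 · 1 = 12
p(1) = ⊕ of these = min[-2, -3, 9, 12] = -3.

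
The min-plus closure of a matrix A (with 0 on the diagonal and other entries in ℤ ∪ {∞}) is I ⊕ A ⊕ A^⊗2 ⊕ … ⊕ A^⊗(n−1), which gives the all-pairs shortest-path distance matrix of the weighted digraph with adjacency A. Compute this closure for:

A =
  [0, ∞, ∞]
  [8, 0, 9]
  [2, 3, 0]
Closure =
  [0, ∞, ∞]
  [8, 0, 9]
  [2, 3, 0]

This is the Floyd-Warshall all-pairs shortest-path computation. For each intermediate vertex k = 0, 1, …, 2, update dist[i][j] ← min(dist[i][j], dist[i][k] + dist[k][j]). The final matrix gives, for each (i, j), the minimum total weight of any directed path from i to j (possibly empty when i = j).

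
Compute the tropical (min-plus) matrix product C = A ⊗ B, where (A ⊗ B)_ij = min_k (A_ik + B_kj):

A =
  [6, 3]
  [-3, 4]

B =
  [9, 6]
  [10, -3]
A ⊗ B =
  [13, 0]
  [6, 1]

Apply the min-plus product entry-by-entry:
  C[0][0] = min over k of (A[0][0] + B[0][0] = 6 + 9 = 15, A[0][1] + B[1][0] = 3 + 10 = 13) = 13 (attained at k = 1)
  C[0][1] = min over k of (A[0][0] + B[0][1] = 6 + 6 = 12, A[0][1] + B[1][1] = 3 + -3 = 0) = 0 (attained at k = 1)
  C[1][0] = min over k of (A[1][0] + B[0][0] = -3 + 9 = 6, A[1][1] + B[1][0] = 4 + 10 = 14) = 6 (attained at k = 0)
  C[1][1] = min over k of (A[1][0] + B[0][1] = -3 + 6 = 3, A[1][1] + B[1][1] = 4 + -3 = 1) = 1 (attained at k = 1)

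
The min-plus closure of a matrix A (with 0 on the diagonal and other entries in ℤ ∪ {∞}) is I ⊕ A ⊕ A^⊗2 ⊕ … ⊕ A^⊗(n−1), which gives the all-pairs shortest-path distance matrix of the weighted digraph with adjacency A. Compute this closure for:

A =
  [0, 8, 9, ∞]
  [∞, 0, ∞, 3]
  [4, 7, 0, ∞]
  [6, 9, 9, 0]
Closure =
  [0, 8, 9, 11]
  [9, 0, 12, 3]
  [4, 7, 0, 10]
  [6, 9, 9, 0]

This is the Floyd-Warshall all-pairs shortest-path computation. For each intermediate vertex k = 0, 1, …, 3, update dist[i][j] ← min(dist[i][j], dist[i][k] + dist[k][j]). The final matrix gives, for each (i, j), the minimum total weight of any directed path from i to j (possibly empty when i = j).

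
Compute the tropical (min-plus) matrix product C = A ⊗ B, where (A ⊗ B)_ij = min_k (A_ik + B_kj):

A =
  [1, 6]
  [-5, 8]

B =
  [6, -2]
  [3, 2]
A ⊗ B =
  [7, -1]
  [1, -7]

Apply the min-plus product entry-by-entry:
  C[0][0] = min over k of (A[0][0] + B[0][0] = 1 + 6 = 7, A[0][1] + B[1][0] = 6 + 3 = 9) = 7 (attained at k = 0)
  C[0][1] = min over k of (A[0][0] + B[0][1] = 1 + -2 = -1, A[0][1] + B[1][1] = 6 + 2 = 8) = -1 (attained at k = 0)
  C[1][0] = min over k of (A[1][0] + B[0][0] = -5 + 6 = 1, A[1][1] + B[1][0] = 8 + 3 = 11) = 1 (attained at k = 0)
  C[1][1] = min over k of (A[1][0] + B[0][1] = -5 + -2 = -7, A[1][1] + B[1][1] = 8 + 2 = 10) = -7 (attained at k = 0)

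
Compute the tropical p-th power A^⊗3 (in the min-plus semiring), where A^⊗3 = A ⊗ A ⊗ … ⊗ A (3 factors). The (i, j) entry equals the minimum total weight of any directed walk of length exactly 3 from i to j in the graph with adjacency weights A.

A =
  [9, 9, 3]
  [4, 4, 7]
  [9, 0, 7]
A^⊗3 =
  [7, 7, 10]
  [11, 7, 11]
  [8, 7, 7]

Each entry (A^⊗3)_ij equals the minimum over all length-3 walks i = v_0 → v_1 → … → v_3 = j of Σ_t A[v_t][v_{t+1}]. For example, for (i, j) = (0, 2) we minimise over 9 possible intermediate vertex sequences; the minimum is 10, attained along the walk 0 → 2 → 1 → 2.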